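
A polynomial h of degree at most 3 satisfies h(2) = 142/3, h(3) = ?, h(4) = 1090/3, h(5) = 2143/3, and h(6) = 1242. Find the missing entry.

153

The 4 known points determine the degree-3 polynomial uniquely.
Write h(x) = ax^3 + bx^2 + cx + d. Substituting each data point gives a linear system:
  8a + 4b + 2c + d = 142/3
  64a + 16b + 4c + d = 1090/3
  125a + 25b + 5c + d = 2143/3
  216a + 36b + 6c + d = 1242
Solving the system yields a = 6, b = -5/3, c = 0, d = 6.
So h(x) = 6x^3 - (5/3)x^2 + 6.
Then h(3) = 153.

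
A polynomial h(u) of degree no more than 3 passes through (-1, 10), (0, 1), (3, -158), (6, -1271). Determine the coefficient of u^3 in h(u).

-6

Write h(u) = au^3 + bu^2 + cu + d. Substituting each data point gives a linear system:
  -a + b - c + d = 10
  d = 1
  27a + 9b + 3c + d = -158
  216a + 36b + 6c + d = -1271
Solving the system yields a = -6, b = 1, c = -2, d = 1.
So h(u) = -6u^3 + u^2 - 2u + 1.
The leading coefficient is -6.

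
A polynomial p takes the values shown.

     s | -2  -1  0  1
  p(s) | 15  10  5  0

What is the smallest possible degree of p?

Forward differences of the values at s = -2, -1, 0, 1:
  p  : 15  10  5  0
  Δ  : -5  -5  -5
  Δ^2: 0  0
  Δ^3: 0
The first differences are constant (-5) and nonzero, while all higher differences vanish, so the minimal degree is 1.

1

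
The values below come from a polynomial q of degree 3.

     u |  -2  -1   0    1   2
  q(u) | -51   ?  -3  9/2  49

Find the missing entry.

On equispaced nodes a degree-3 polynomial has vanishing fourth forward difference, so
  q(-2) - 4·q(-1) + 6·q(0) - 4·q(1) + q(2) = 0.
Substituting the known values and solving for q(-1):
  -4·q(-1) = 38
  q(-1) = -19/2.

-19/2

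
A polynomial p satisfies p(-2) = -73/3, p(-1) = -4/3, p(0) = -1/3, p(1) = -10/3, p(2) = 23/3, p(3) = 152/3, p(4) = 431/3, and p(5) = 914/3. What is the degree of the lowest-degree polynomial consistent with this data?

3

Forward differences of the values at n = -2, -1, 0, 1, 2, 3, 4, 5:
  p  : -73/3  -4/3  -1/3  -10/3  23/3  152/3  431/3  914/3
  Δ  : 23  1  -3  11  43  93  161
  Δ^2: -22  -4  14  32  50  68
  Δ^3: 18  18  18  18  18
  Δ^4: 0  0  0  0
  Δ^5: 0  0  0
  Δ^6: 0  0
  Δ^7: 0
The third differences are constant (18) and nonzero, while all higher differences vanish, so the minimal degree is 3.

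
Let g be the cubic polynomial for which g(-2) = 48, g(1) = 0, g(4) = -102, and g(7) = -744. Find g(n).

Using the Lagrange interpolation formula with nodes -2, 1, 4, 7:
  L_0(n) = (n - 1)(n - 4)(n - 7) / -162
  L_1(n) = (n + 2)(n - 4)(n - 7) / 54
  L_2(n) = (n + 2)(n - 1)(n - 7) / -54
  L_3(n) = (n + 2)(n - 1)(n - 4) / 162
Then g(n) = 48·L_0(n) + 0·L_1(n) - 102·L_2(n) - 744·L_3(n).
Expanding and collecting terms gives g(n) = -3n^3 + 6n^2 - n - 2.
Check: g(-2) = 48. ✓

g(n) = -3n^3 + 6n^2 - n - 2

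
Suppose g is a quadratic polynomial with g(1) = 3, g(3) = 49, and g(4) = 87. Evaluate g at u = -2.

Write g(u) = au^2 + bu + c. Substituting each data point gives a linear system:
  a + b + c = 3
  9a + 3b + c = 49
  16a + 4b + c = 87
Solving the system yields a = 5, b = 3, c = -5.
So g(u) = 5u^2 + 3u - 5.
Then g(-2) = 9.

9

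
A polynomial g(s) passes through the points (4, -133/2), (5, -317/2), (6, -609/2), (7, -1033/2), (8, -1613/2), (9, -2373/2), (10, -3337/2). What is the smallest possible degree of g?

Forward differences of the values at s = 4, 5, 6, 7, 8, 9, 10:
  g  : -133/2  -317/2  -609/2  -1033/2  -1613/2  -2373/2  -3337/2
  Δ  : -92  -146  -212  -290  -380  -482
  Δ^2: -54  -66  -78  -90  -102
  Δ^3: -12  -12  -12  -12
  Δ^4: 0  0  0
  Δ^5: 0  0
  Δ^6: 0
The third differences are constant (-12) and nonzero, while all higher differences vanish, so the minimal degree is 3.

3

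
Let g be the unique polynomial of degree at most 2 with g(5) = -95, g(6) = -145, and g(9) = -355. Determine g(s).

Using the Lagrange interpolation formula with nodes 5, 6, 9:
  L_0(s) = (s - 6)(s - 9) / 4
  L_1(s) = (s - 5)(s - 9) / -3
  L_2(s) = (s - 5)(s - 6) / 12
Then g(s) = -95·L_0(s) - 145·L_1(s) - 355·L_2(s).
Expanding and collecting terms gives g(s) = -5s² + 5s + 5.
Check: g(5) = -95. ✓

g(s) = -5s^2 + 5s + 5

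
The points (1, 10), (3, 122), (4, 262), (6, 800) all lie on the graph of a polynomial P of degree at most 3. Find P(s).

P(s) = 3s^3 + 4s^2 + s + 2

Write P(s) = as^3 + bs^2 + cs + d. Substituting each data point gives a linear system:
  a + b + c + d = 10
  27a + 9b + 3c + d = 122
  64a + 16b + 4c + d = 262
  216a + 36b + 6c + d = 800
Solving the system yields a = 3, b = 4, c = 1, d = 2.
So P(s) = 3s^3 + 4s^2 + s + 2.
Check: P(3) = 122. ✓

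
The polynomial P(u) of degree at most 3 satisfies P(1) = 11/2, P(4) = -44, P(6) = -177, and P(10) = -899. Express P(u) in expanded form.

P(u) = -u^3 + u^2 - (1/2)u + 6

Write P(u) = au^3 + bu^2 + cu + d. Substituting each data point gives a linear system:
  a + b + c + d = 11/2
  64a + 16b + 4c + d = -44
  216a + 36b + 6c + d = -177
  1000a + 100b + 10c + d = -899
Solving the system yields a = -1, b = 1, c = -1/2, d = 6.
So P(u) = -u^3 + u^2 - (1/2)u + 6.
Check: P(4) = -44. ✓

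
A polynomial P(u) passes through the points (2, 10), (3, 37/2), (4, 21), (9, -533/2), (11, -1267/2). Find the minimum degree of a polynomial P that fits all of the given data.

3

Divided differences on the nodes 2, 3, 4, 9, 11:
  order 0: 10  37/2  21  -533/2  -1267/2
  order 1: 17/2  5/2  -115/2  -367/2
  order 2: -3  -10  -18
  order 3: -1  -1
  order 4: 0
The order-3 divided differences are all -1 (nonzero) and every higher order vanishes, so the data lies on a polynomial of degree exactly 3.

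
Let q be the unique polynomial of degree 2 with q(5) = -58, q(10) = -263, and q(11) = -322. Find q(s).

Using the Lagrange interpolation formula with nodes 5, 10, 11:
  L_0(s) = (s - 10)(s - 11) / 30
  L_1(s) = (s - 5)(s - 11) / -5
  L_2(s) = (s - 5)(s - 10) / 6
Then q(s) = -58·L_0(s) - 263·L_1(s) - 322·L_2(s).
Expanding and collecting terms gives q(s) = -3s² + 4s - 3.
Check: q(11) = -322. ✓

q(s) = -3s^2 + 4s - 3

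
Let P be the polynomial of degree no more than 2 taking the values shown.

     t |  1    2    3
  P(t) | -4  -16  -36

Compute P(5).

Write P(t) = at^2 + bt + c. Substituting each data point gives a linear system:
  a + b + c = -4
  4a + 2b + c = -16
  9a + 3b + c = -36
Solving the system yields a = -4, b = 0, c = 0.
So P(t) = -4t².
Then P(5) = -100.

-100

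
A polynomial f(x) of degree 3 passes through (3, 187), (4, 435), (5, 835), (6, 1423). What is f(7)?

2235

Using the Lagrange interpolation formula with nodes 3, 4, 5, 6:
  L_0(x) = (x - 4)(x - 5)(x - 6) / -6
  L_1(x) = (x - 3)(x - 5)(x - 6) / 2
  L_2(x) = (x - 3)(x - 4)(x - 6) / -2
  L_3(x) = (x - 3)(x - 4)(x - 5) / 6
Then f(x) = 187·L_0(x) + 435·L_1(x) + 835·L_2(x) + 1423·L_3(x).
Expanding and collecting terms gives f(x) = 6x³ + 4x² - 2x - 5.
Evaluating at x = 7: f(7) = 2235.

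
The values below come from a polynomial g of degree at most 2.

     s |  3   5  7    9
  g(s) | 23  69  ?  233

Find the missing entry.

139

The 3 known points determine the degree-2 polynomial uniquely.
Write g(s) = as^2 + bs + c. Substituting each data point gives a linear system:
  9a + 3b + c = 23
  25a + 5b + c = 69
  81a + 9b + c = 233
Solving the system yields a = 3, b = -1, c = -1.
So g(s) = 3s^2 - s - 1.
Then g(7) = 139.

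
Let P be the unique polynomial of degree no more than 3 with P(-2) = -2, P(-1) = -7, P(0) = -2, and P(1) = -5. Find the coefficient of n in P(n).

4

Write P(n) = an^3 + bn^2 + cn + d. Substituting each data point gives a linear system:
  -8a + 4b - 2c + d = -2
  -a + b - c + d = -7
  d = -2
  a + b + c + d = -5
Solving the system yields a = -3, b = -4, c = 4, d = -2.
So P(n) = -3n^3 - 4n^2 + 4n - 2.
The coefficient of n is 4.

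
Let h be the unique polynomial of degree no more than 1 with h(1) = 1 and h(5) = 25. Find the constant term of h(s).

Write h(s) = as + b. Substituting each data point gives a linear system:
  a + b = 1
  5a + b = 25
Solving the system yields a = 6, b = -5.
So h(s) = 6s - 5.
The constant term is -5.

-5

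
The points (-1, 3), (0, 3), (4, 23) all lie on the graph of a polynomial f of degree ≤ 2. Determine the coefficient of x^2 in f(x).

Write f(x) = ax^2 + bx + c. Substituting each data point gives a linear system:
  a - b + c = 3
  c = 3
  16a + 4b + c = 23
Solving the system yields a = 1, b = 1, c = 3.
So f(x) = x^2 + x + 3.
The leading coefficient is 1.

1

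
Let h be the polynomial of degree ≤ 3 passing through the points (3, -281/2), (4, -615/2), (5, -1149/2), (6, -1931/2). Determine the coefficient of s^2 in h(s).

-2

Write h(s) = as^3 + bs^2 + cs + d. Substituting each data point gives a linear system:
  27a + 9b + 3c + d = -281/2
  64a + 16b + 4c + d = -615/2
  125a + 25b + 5c + d = -1149/2
  216a + 36b + 6c + d = -1931/2
Solving the system yields a = -4, b = -2, c = -5, d = 1/2.
So h(s) = -4s^3 - 2s^2 - 5s + 1/2.
The coefficient of s^2 is -2.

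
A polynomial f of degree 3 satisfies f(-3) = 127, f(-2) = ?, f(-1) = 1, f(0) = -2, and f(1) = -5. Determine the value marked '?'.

34

The 4 known points determine the degree-3 polynomial uniquely.
Write f(t) = at^3 + bt^2 + ct + d. Substituting each data point gives a linear system:
  -27a + 9b - 3c + d = 127
  -a + b - c + d = 1
  d = -2
  a + b + c + d = -5
Solving the system yields a = -5, b = 0, c = 2, d = -2.
So f(t) = -5t^3 + 2t - 2.
Then f(-2) = 34.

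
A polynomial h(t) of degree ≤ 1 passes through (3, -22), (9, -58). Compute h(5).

Using the Lagrange interpolation formula with nodes 3, 9:
  L_0(t) = (t - 9) / -6
  L_1(t) = (t - 3) / 6
Then h(t) = -22·L_0(t) - 58·L_1(t).
Expanding and collecting terms gives h(t) = -6t - 4.
Evaluating at t = 5: h(5) = -34.

-34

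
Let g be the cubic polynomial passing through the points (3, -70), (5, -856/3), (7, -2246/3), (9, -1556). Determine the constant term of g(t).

Write g(t) = at^3 + bt^2 + ct + d. Substituting each data point gives a linear system:
  27a + 9b + 3c + d = -70
  125a + 25b + 5c + d = -856/3
  343a + 49b + 7c + d = -2246/3
  729a + 81b + 9c + d = -1556
Solving the system yields a = -2, b = -1, c = -5/3, d = -2.
So g(t) = -2t³ - t² - (5/3)t - 2.
The constant term is -2.

-2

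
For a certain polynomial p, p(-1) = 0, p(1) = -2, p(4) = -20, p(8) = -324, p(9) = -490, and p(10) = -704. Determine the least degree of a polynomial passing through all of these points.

3

Divided differences on the nodes -1, 1, 4, 8, 9, 10:
  order 0: 0  -2  -20  -324  -490  -704
  order 1: -1  -6  -76  -166  -214
  order 2: -1  -10  -18  -24
  order 3: -1  -1  -1
  order 4: 0  0
  order 5: 0
The order-3 divided differences are all -1 (nonzero) and every higher order vanishes, so the data lies on a polynomial of degree exactly 3.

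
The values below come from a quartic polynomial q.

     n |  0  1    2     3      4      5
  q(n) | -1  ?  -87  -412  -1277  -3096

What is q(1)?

The 5 known points determine the degree-4 polynomial uniquely.
Write q(n) = an^4 + bn^3 + cn^2 + dn + e. Substituting each data point gives a linear system:
  e = -1
  16a + 8b + 4c + 2d + e = -87
  81a + 27b + 9c + 3d + e = -412
  256a + 64b + 16c + 4d + e = -1277
  625a + 125b + 25c + 5d + e = -3096
Solving the system yields a = -5, b = 1, c = -4, d = 1, e = -1.
So q(n) = -5n⁴ + n³ - 4n² + n - 1.
Then q(1) = -8.

-8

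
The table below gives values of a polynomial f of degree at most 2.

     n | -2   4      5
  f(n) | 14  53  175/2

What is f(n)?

f(n) = 4n^2 - (3/2)n - 5

Using the Lagrange interpolation formula with nodes -2, 4, 5:
  L_0(n) = (n - 4)(n - 5) / 42
  L_1(n) = (n + 2)(n - 5) / -6
  L_2(n) = (n + 2)(n - 4) / 7
Then f(n) = 14·L_0(n) + 53·L_1(n) + 175/2·L_2(n).
Expanding and collecting terms gives f(n) = 4n^2 - (3/2)n - 5.
Check: f(5) = 175/2. ✓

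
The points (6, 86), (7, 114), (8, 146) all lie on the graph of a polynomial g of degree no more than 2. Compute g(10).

Write g(s) = as^2 + bs + c. Substituting each data point gives a linear system:
  36a + 6b + c = 86
  49a + 7b + c = 114
  64a + 8b + c = 146
Solving the system yields a = 2, b = 2, c = 2.
So g(s) = 2s² + 2s + 2.
Then g(10) = 222.

222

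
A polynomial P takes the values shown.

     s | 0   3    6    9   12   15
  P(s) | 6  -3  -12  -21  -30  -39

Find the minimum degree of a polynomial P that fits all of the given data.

Forward differences of the values at s = 0, 3, 6, 9, 12, 15:
  P  : 6  -3  -12  -21  -30  -39
  Δ  : -9  -9  -9  -9  -9
  Δ^2: 0  0  0  0
  Δ^3: 0  0  0
  Δ^4: 0  0
  Δ^5: 0
The first differences are constant (-9) and nonzero, while all higher differences vanish, so the minimal degree is 1.

1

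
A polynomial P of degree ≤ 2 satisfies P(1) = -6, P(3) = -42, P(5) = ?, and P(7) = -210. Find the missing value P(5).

The 3 known points determine the degree-2 polynomial uniquely.
Write P(x) = ax^2 + bx + c. Substituting each data point gives a linear system:
  a + b + c = -6
  9a + 3b + c = -42
  49a + 7b + c = -210
Solving the system yields a = -4, b = -2, c = 0.
So P(x) = -4x² - 2x.
Then P(5) = -110.

-110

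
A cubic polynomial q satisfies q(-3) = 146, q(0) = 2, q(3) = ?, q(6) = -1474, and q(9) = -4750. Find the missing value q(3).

On equispaced nodes a degree-3 polynomial has vanishing fourth forward difference, so
  q(-3) - 4·q(0) + 6·q(3) - 4·q(6) + q(9) = 0.
Substituting the known values and solving for q(3):
  6·q(3) = -1284
  q(3) = -214.

-214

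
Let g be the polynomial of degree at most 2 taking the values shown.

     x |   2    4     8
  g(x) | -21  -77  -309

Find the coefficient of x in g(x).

2

Write g(x) = ax^2 + bx + c. Substituting each data point gives a linear system:
  4a + 2b + c = -21
  16a + 4b + c = -77
  64a + 8b + c = -309
Solving the system yields a = -5, b = 2, c = -5.
So g(x) = -5x^2 + 2x - 5.
The coefficient of x is 2.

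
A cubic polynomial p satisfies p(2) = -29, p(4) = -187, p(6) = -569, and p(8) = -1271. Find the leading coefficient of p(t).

-2

Write p(t) = at^3 + bt^2 + ct + d. Substituting each data point gives a linear system:
  8a + 4b + 2c + d = -29
  64a + 16b + 4c + d = -187
  216a + 36b + 6c + d = -569
  512a + 64b + 8c + d = -1271
Solving the system yields a = -2, b = -4, c = 1, d = 1.
So p(t) = -2t³ - 4t² + t + 1.
The leading coefficient is -2.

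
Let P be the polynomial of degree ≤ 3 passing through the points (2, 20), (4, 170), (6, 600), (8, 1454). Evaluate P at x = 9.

Forward differences of the values at x = 2, 4, 6, 8:
  P  : 20  170  600  1454
  Δ  : 150  430  854
  Δ^2: 280  424
  Δ^3: 144
The third differences are constant, confirming degree 3.
Interpolating (Newton forward form) and evaluating at x = 9 gives P(9) = 2085.

2085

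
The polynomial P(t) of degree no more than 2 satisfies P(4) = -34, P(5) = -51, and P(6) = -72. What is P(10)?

-196

Write P(t) = at^2 + bt + c. Substituting each data point gives a linear system:
  16a + 4b + c = -34
  25a + 5b + c = -51
  36a + 6b + c = -72
Solving the system yields a = -2, b = 1, c = -6.
So P(t) = -2t^2 + t - 6.
Then P(10) = -196.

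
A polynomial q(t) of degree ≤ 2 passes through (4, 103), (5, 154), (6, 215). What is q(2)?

Forward differences of the values at t = 4, 5, 6:
  q  : 103  154  215
  Δ  : 51  61
  Δ^2: 10
The second differences are constant, confirming degree 2.
Interpolating (Newton forward form) and evaluating at t = 2 gives q(2) = 31.

31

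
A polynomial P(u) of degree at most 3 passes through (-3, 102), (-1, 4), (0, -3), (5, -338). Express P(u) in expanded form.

P(u) = -3u^3 + 2u^2 - 2u - 3

Write P(u) = au^3 + bu^2 + cu + d. Substituting each data point gives a linear system:
  -27a + 9b - 3c + d = 102
  -a + b - c + d = 4
  d = -3
  125a + 25b + 5c + d = -338
Solving the system yields a = -3, b = 2, c = -2, d = -3.
So P(u) = -3u^3 + 2u^2 - 2u - 3.
Check: P(-3) = 102. ✓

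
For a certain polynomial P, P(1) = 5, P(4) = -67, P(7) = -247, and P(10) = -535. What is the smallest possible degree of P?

2

Forward differences of the values at s = 1, 4, 7, 10:
  P  : 5  -67  -247  -535
  Δ  : -72  -180  -288
  Δ^2: -108  -108
  Δ^3: 0
The second differences are constant (-108) and nonzero, while all higher differences vanish, so the minimal degree is 2.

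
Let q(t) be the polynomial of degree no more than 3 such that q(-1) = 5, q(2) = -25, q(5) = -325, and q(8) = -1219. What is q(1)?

-1

Forward differences of the values at t = -1, 2, 5, 8:
  q  : 5  -25  -325  -1219
  Δ  : -30  -300  -894
  Δ^2: -270  -594
  Δ^3: -324
The third differences are constant, confirming degree 3.
Interpolating (Newton forward form) and evaluating at t = 1 gives q(1) = -1.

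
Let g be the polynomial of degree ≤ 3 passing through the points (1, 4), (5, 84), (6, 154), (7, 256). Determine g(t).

Using the Lagrange interpolation formula with nodes 1, 5, 6, 7:
  L_0(t) = (t - 5)(t - 6)(t - 7) / -120
  L_1(t) = (t - 1)(t - 6)(t - 7) / 8
  L_2(t) = (t - 1)(t - 5)(t - 7) / -5
  L_3(t) = (t - 1)(t - 5)(t - 6) / 12
Then g(t) = 4·L_0(t) + 84·L_1(t) + 154·L_2(t) + 256·L_3(t).
Expanding and collecting terms gives g(t) = t^3 - 2t^2 + t + 4.
Check: g(7) = 256. ✓

g(t) = t^3 - 2t^2 + t + 4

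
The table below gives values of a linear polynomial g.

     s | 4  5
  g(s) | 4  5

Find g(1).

Write g(s) = as + b. Substituting each data point gives a linear system:
  4a + b = 4
  5a + b = 5
Solving the system yields a = 1, b = 0.
So g(s) = s.
Then g(1) = 1.

1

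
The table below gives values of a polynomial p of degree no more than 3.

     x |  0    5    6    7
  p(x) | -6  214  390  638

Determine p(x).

Using the Lagrange interpolation formula with nodes 0, 5, 6, 7:
  L_0(x) = (x - 5)(x - 6)(x - 7) / -210
  L_1(x) = x(x - 6)(x - 7) / 10
  L_2(x) = x(x - 5)(x - 7) / -6
  L_3(x) = x(x - 5)(x - 6) / 14
Then p(x) = -6·L_0(x) + 214·L_1(x) + 390·L_2(x) + 638·L_3(x).
Expanding and collecting terms gives p(x) = 2x^3 - 6x - 6.
Check: p(5) = 214. ✓

p(x) = 2x^3 - 6x - 6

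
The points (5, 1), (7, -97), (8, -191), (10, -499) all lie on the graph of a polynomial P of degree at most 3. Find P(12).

Using the Lagrange interpolation formula with nodes 5, 7, 8, 10:
  L_0(t) = (t - 7)(t - 8)(t - 10) / -30
  L_1(t) = (t - 5)(t - 8)(t - 10) / 6
  L_2(t) = (t - 5)(t - 7)(t - 10) / -6
  L_3(t) = (t - 5)(t - 7)(t - 8) / 30
Then P(t) = 1·L_0(t) - 97·L_1(t) - 191·L_2(t) - 499·L_3(t).
Expanding and collecting terms gives P(t) = -t³ + 5t² + 1.
Evaluating at t = 12: P(12) = -1007.

-1007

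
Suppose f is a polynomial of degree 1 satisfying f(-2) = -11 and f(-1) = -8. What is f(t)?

f(t) = 3t - 5

Using the Lagrange interpolation formula with nodes -2, -1:
  L_0(t) = (t + 1) / -1
  L_1(t) = (t + 2) / 1
Then f(t) = -11·L_0(t) - 8·L_1(t).
Expanding and collecting terms gives f(t) = 3t - 5.
Check: f(-1) = -8. ✓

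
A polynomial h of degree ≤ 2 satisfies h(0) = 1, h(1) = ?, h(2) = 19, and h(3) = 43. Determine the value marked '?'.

The 3 known points determine the degree-2 polynomial uniquely.
Write h(u) = au^2 + bu + c. Substituting each data point gives a linear system:
  c = 1
  4a + 2b + c = 19
  9a + 3b + c = 43
Solving the system yields a = 5, b = -1, c = 1.
So h(u) = 5u^2 - u + 1.
Then h(1) = 5.

5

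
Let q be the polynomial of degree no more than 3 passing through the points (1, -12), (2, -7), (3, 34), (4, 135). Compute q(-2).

-51

Using the Lagrange interpolation formula with nodes 1, 2, 3, 4:
  L_0(u) = (u - 2)(u - 3)(u - 4) / -6
  L_1(u) = (u - 1)(u - 3)(u - 4) / 2
  L_2(u) = (u - 1)(u - 2)(u - 4) / -2
  L_3(u) = (u - 1)(u - 2)(u - 3) / 6
Then q(u) = -12·L_0(u) - 7·L_1(u) + 34·L_2(u) + 135·L_3(u).
Expanding and collecting terms gives q(u) = 4u^3 - 6u^2 - 5u - 5.
Evaluating at u = -2: q(-2) = -51.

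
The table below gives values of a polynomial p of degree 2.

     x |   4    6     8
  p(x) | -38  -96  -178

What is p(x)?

p(x) = -3x^2 + x + 6

Write p(x) = ax^2 + bx + c. Substituting each data point gives a linear system:
  16a + 4b + c = -38
  36a + 6b + c = -96
  64a + 8b + c = -178
Solving the system yields a = -3, b = 1, c = 6.
So p(x) = -3x^2 + x + 6.
Check: p(8) = -178. ✓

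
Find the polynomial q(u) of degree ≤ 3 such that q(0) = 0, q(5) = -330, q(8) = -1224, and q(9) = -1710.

Write q(u) = au^3 + bu^2 + cu + d. Substituting each data point gives a linear system:
  d = 0
  125a + 25b + 5c + d = -330
  512a + 64b + 8c + d = -1224
  729a + 81b + 9c + d = -1710
Solving the system yields a = -2, b = -3, c = -1, d = 0.
So q(u) = -2u³ - 3u² - u.
Check: q(8) = -1224. ✓

q(u) = -2u^3 - 3u^2 - u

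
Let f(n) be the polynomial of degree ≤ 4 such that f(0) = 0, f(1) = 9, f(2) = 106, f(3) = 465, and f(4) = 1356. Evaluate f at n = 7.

11361

Forward differences of the values at n = 0, 1, 2, 3, 4:
  f  : 0  9  106  465  1356
  Δ  : 9  97  359  891
  Δ^2: 88  262  532
  Δ^3: 174  270
  Δ^4: 96
The fourth differences are constant, confirming degree 4.
Interpolating (Newton forward form) and evaluating at n = 7 gives f(7) = 11361.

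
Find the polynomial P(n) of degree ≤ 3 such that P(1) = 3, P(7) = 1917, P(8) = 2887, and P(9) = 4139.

P(n) = 6n^3 - 3n^2 + n - 1

Using the Lagrange interpolation formula with nodes 1, 7, 8, 9:
  L_0(n) = (n - 7)(n - 8)(n - 9) / -336
  L_1(n) = (n - 1)(n - 8)(n - 9) / 12
  L_2(n) = (n - 1)(n - 7)(n - 9) / -7
  L_3(n) = (n - 1)(n - 7)(n - 8) / 16
Then P(n) = 3·L_0(n) + 1917·L_1(n) + 2887·L_2(n) + 4139·L_3(n).
Expanding and collecting terms gives P(n) = 6n^3 - 3n^2 + n - 1.
Check: P(1) = 3. ✓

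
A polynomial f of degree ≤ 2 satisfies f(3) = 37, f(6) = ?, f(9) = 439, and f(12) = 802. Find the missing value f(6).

The 3 known points determine the degree-2 polynomial uniquely.
Write f(n) = an^2 + bn + c. Substituting each data point gives a linear system:
  9a + 3b + c = 37
  81a + 9b + c = 439
  144a + 12b + c = 802
Solving the system yields a = 6, b = -5, c = -2.
So f(n) = 6n^2 - 5n - 2.
Then f(6) = 184.

184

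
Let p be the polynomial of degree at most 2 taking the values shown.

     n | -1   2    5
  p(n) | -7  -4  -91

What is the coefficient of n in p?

Write p(n) = an^2 + bn + c. Substituting each data point gives a linear system:
  a - b + c = -7
  4a + 2b + c = -4
  25a + 5b + c = -91
Solving the system yields a = -5, b = 6, c = 4.
So p(n) = -5n² + 6n + 4.
The coefficient of n is 6.

6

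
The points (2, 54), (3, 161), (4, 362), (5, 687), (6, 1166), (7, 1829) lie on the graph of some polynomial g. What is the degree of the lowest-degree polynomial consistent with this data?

Forward differences of the values at s = 2, 3, 4, 5, 6, 7:
  g  : 54  161  362  687  1166  1829
  Δ  : 107  201  325  479  663
  Δ^2: 94  124  154  184
  Δ^3: 30  30  30
  Δ^4: 0  0
  Δ^5: 0
The third differences are constant (30) and nonzero, while all higher differences vanish, so the minimal degree is 3.

3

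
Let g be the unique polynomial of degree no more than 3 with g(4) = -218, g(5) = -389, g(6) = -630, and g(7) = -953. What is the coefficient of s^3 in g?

-2

Write g(s) = as^3 + bs^2 + cs + d. Substituting each data point gives a linear system:
  64a + 16b + 4c + d = -218
  125a + 25b + 5c + d = -389
  216a + 36b + 6c + d = -630
  343a + 49b + 7c + d = -953
Solving the system yields a = -2, b = -5, c = -4, d = 6.
So g(s) = -2s^3 - 5s^2 - 4s + 6.
The leading coefficient is -2.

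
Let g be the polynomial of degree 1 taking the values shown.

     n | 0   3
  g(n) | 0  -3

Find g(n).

g(n) = -n

Write g(n) = an + b. Substituting each data point gives a linear system:
  b = 0
  3a + b = -3
Solving the system yields a = -1, b = 0.
So g(n) = -n.
Check: g(0) = 0. ✓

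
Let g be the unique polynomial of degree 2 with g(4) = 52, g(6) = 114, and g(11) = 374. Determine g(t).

g(t) = 3t^2 + t

Using the Lagrange interpolation formula with nodes 4, 6, 11:
  L_0(t) = (t - 6)(t - 11) / 14
  L_1(t) = (t - 4)(t - 11) / -10
  L_2(t) = (t - 4)(t - 6) / 35
Then g(t) = 52·L_0(t) + 114·L_1(t) + 374·L_2(t).
Expanding and collecting terms gives g(t) = 3t^2 + t.
Check: g(11) = 374. ✓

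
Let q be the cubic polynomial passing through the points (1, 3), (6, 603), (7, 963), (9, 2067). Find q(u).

Write q(u) = au^3 + bu^2 + cu + d. Substituting each data point gives a linear system:
  a + b + c + d = 3
  216a + 36b + 6c + d = 603
  343a + 49b + 7c + d = 963
  729a + 81b + 9c + d = 2067
Solving the system yields a = 3, b = -2, c = 5, d = -3.
So q(u) = 3u^3 - 2u^2 + 5u - 3.
Check: q(6) = 603. ✓

q(u) = 3u^3 - 2u^2 + 5u - 3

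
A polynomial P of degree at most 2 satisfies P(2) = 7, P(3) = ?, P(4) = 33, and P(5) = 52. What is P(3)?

The 3 known points determine the degree-2 polynomial uniquely.
Write P(u) = au^2 + bu + c. Substituting each data point gives a linear system:
  4a + 2b + c = 7
  16a + 4b + c = 33
  25a + 5b + c = 52
Solving the system yields a = 2, b = 1, c = -3.
So P(u) = 2u² + u - 3.
Then P(3) = 18.

18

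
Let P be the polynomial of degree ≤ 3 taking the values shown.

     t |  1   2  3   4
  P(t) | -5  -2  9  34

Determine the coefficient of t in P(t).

2

Write P(t) = at^3 + bt^2 + ct + d. Substituting each data point gives a linear system:
  a + b + c + d = -5
  8a + 4b + 2c + d = -2
  27a + 9b + 3c + d = 9
  64a + 16b + 4c + d = 34
Solving the system yields a = 1, b = -2, c = 2, d = -6.
So P(t) = t³ - 2t² + 2t - 6.
The coefficient of t is 2.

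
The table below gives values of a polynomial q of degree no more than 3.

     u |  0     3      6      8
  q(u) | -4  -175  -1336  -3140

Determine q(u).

Write q(u) = au^3 + bu^2 + cu + d. Substituting each data point gives a linear system:
  d = -4
  27a + 9b + 3c + d = -175
  216a + 36b + 6c + d = -1336
  512a + 64b + 8c + d = -3140
Solving the system yields a = -6, b = -1, c = 0, d = -4.
So q(u) = -6u^3 - u^2 - 4.
Check: q(0) = -4. ✓

q(u) = -6u^3 - u^2 - 4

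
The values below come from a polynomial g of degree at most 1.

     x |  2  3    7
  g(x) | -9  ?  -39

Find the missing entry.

The 2 known points determine the degree-1 polynomial uniquely.
Write g(x) = ax + b. Substituting each data point gives a linear system:
  2a + b = -9
  7a + b = -39
Solving the system yields a = -6, b = 3.
So g(x) = -6x + 3.
Then g(3) = -15.

-15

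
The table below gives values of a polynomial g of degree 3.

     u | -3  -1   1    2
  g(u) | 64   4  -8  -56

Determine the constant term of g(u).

Write g(u) = au^3 + bu^2 + cu + d. Substituting each data point gives a linear system:
  -27a + 9b - 3c + d = 64
  -a + b - c + d = 4
  a + b + c + d = -8
  8a + 4b + 2c + d = -56
Solving the system yields a = -4, b = -6, c = -2, d = 4.
So g(u) = -4u^3 - 6u^2 - 2u + 4.
The constant term is 4.

4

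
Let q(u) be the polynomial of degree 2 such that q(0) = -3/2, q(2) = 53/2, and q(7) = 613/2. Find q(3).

117/2

Write q(u) = au^2 + bu + c. Substituting each data point gives a linear system:
  c = -3/2
  4a + 2b + c = 53/2
  49a + 7b + c = 613/2
Solving the system yields a = 6, b = 2, c = -3/2.
So q(u) = 6u^2 + 2u - 3/2.
Then q(3) = 117/2.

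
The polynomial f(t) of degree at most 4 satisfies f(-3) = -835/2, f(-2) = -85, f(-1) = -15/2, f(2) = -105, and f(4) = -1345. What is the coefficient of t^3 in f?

0

Write f(t) = at^4 + bt^3 + ct^2 + dt + e. Substituting each data point gives a linear system:
  81a - 27b + 9c - 3d + e = -835/2
  16a - 8b + 4c - 2d + e = -85
  a - b + c - d + e = -15/2
  16a + 8b + 4c + 2d + e = -105
  256a + 64b + 16c + 4d + e = -1345
Solving the system yields a = -5, b = 0, c = -5/2, d = -5, e = -5.
So f(t) = -5t⁴ - (5/2)t² - 5t - 5.
The coefficient of t^3 is 0.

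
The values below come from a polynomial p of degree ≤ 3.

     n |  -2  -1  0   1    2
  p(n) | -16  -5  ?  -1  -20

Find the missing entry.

2

On equispaced nodes a degree-3 polynomial has vanishing fourth forward difference, so
  p(-2) - 4·p(-1) + 6·p(0) - 4·p(1) + p(2) = 0.
Substituting the known values and solving for p(0):
  6·p(0) = 12
  p(0) = 2.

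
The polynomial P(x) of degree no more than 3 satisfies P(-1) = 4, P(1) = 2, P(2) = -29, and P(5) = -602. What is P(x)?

Using the Lagrange interpolation formula with nodes -1, 1, 2, 5:
  L_0(x) = (x - 1)(x - 2)(x - 5) / -36
  L_1(x) = (x + 1)(x - 2)(x - 5) / 8
  L_2(x) = (x + 1)(x - 1)(x - 5) / -9
  L_3(x) = (x + 1)(x - 1)(x - 2) / 72
Then P(x) = 4·L_0(x) + 2·L_1(x) - 29·L_2(x) - 602·L_3(x).
Expanding and collecting terms gives P(x) = -5x^3 + 4x + 3.
Check: P(-1) = 4. ✓

P(x) = -5x^3 + 4x + 3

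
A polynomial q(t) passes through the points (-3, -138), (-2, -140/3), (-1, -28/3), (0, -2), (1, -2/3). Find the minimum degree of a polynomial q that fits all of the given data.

3

Forward differences of the values at t = -3, -2, -1, 0, 1:
  q  : -138  -140/3  -28/3  -2  -2/3
  Δ  : 274/3  112/3  22/3  4/3
  Δ^2: -54  -30  -6
  Δ^3: 24  24
  Δ^4: 0
The third differences are constant (24) and nonzero, while all higher differences vanish, so the minimal degree is 3.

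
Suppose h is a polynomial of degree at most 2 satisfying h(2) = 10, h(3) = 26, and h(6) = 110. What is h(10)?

306

Write h(x) = ax^2 + bx + c. Substituting each data point gives a linear system:
  4a + 2b + c = 10
  9a + 3b + c = 26
  36a + 6b + c = 110
Solving the system yields a = 3, b = 1, c = -4.
So h(x) = 3x^2 + x - 4.
Then h(10) = 306.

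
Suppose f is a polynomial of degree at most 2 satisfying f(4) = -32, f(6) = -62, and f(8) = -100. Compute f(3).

-20

Write f(s) = as^2 + bs + c. Substituting each data point gives a linear system:
  16a + 4b + c = -32
  36a + 6b + c = -62
  64a + 8b + c = -100
Solving the system yields a = -1, b = -5, c = 4.
So f(s) = -s^2 - 5s + 4.
Then f(3) = -20.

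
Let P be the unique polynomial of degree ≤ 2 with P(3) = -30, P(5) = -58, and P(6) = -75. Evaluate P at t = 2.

Write P(t) = at^2 + bt + c. Substituting each data point gives a linear system:
  9a + 3b + c = -30
  25a + 5b + c = -58
  36a + 6b + c = -75
Solving the system yields a = -1, b = -6, c = -3.
So P(t) = -t^2 - 6t - 3.
Then P(2) = -19.

-19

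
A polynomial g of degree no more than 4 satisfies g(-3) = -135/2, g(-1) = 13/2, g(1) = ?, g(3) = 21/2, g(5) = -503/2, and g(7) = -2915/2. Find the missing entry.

On equispaced nodes a degree-4 polynomial has vanishing fifth forward difference, so
  - g(-3) + 5·g(-1) - 10·g(1) + 10·g(3) - 5·g(5) + g(7) = 0.
Substituting the known values and solving for g(1):
  -10·g(1) = -5
  g(1) = 1/2.

1/2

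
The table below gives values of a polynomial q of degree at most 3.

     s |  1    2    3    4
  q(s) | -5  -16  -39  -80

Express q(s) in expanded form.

q(s) = -s^3 - 4s

Write q(s) = as^3 + bs^2 + cs + d. Substituting each data point gives a linear system:
  a + b + c + d = -5
  8a + 4b + 2c + d = -16
  27a + 9b + 3c + d = -39
  64a + 16b + 4c + d = -80
Solving the system yields a = -1, b = 0, c = -4, d = 0.
So q(s) = -s³ - 4s.
Check: q(2) = -16. ✓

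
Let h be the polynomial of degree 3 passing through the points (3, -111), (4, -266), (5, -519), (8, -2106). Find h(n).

Write h(n) = an^3 + bn^2 + cn + d. Substituting each data point gives a linear system:
  27a + 9b + 3c + d = -111
  64a + 16b + 4c + d = -266
  125a + 25b + 5c + d = -519
  512a + 64b + 8c + d = -2106
Solving the system yields a = -4, b = -1, c = 0, d = 6.
So h(n) = -4n³ - n² + 6.
Check: h(5) = -519. ✓

h(n) = -4n^3 - n^2 + 6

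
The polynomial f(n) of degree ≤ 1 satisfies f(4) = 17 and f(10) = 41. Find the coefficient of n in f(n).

4

Write f(n) = an + b. Substituting each data point gives a linear system:
  4a + b = 17
  10a + b = 41
Solving the system yields a = 4, b = 1.
So f(n) = 4n + 1.
The leading coefficient is 4.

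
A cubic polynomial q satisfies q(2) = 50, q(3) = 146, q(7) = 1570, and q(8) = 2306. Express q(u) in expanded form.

q(u) = 4u^3 + 4u^2 + 2

Using the Lagrange interpolation formula with nodes 2, 3, 7, 8:
  L_0(u) = (u - 3)(u - 7)(u - 8) / -30
  L_1(u) = (u - 2)(u - 7)(u - 8) / 20
  L_2(u) = (u - 2)(u - 3)(u - 8) / -20
  L_3(u) = (u - 2)(u - 3)(u - 7) / 30
Then q(u) = 50·L_0(u) + 146·L_1(u) + 1570·L_2(u) + 2306·L_3(u).
Expanding and collecting terms gives q(u) = 4u^3 + 4u^2 + 2.
Check: q(2) = 50. ✓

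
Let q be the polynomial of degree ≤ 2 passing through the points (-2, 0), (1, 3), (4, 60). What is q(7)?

171

Write q(n) = an^2 + bn + c. Substituting each data point gives a linear system:
  4a - 2b + c = 0
  a + b + c = 3
  16a + 4b + c = 60
Solving the system yields a = 3, b = 4, c = -4.
So q(n) = 3n^2 + 4n - 4.
Then q(7) = 171.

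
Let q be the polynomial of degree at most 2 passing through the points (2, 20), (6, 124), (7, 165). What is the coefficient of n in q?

2

Write q(n) = an^2 + bn + c. Substituting each data point gives a linear system:
  4a + 2b + c = 20
  36a + 6b + c = 124
  49a + 7b + c = 165
Solving the system yields a = 3, b = 2, c = 4.
So q(n) = 3n^2 + 2n + 4.
The coefficient of n is 2.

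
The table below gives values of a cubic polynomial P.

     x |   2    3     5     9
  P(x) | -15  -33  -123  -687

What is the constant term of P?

-3

Write P(x) = ax^3 + bx^2 + cx + d. Substituting each data point gives a linear system:
  8a + 4b + 2c + d = -15
  27a + 9b + 3c + d = -33
  125a + 25b + 5c + d = -123
  729a + 81b + 9c + d = -687
Solving the system yields a = -1, b = 1, c = -4, d = -3.
So P(x) = -x^3 + x^2 - 4x - 3.
The constant term is -3.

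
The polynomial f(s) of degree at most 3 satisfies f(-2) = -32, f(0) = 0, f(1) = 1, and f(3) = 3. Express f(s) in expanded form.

f(s) = s^3 - 4s^2 + 4s

Using the Lagrange interpolation formula with nodes -2, 0, 1, 3:
  L_0(s) = s(s - 1)(s - 3) / -30
  L_1(s) = (s + 2)(s - 1)(s - 3) / 6
  L_2(s) = (s + 2)s(s - 3) / -6
  L_3(s) = (s + 2)s(s - 1) / 30
Then f(s) = -32·L_0(s) + 0·L_1(s) + 1·L_2(s) + 3·L_3(s).
Expanding and collecting terms gives f(s) = s^3 - 4s^2 + 4s.
Check: f(0) = 0. ✓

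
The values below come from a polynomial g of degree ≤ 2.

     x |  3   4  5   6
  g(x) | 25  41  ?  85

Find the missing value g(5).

61

The 3 known points determine the degree-2 polynomial uniquely.
Write g(x) = ax^2 + bx + c. Substituting each data point gives a linear system:
  9a + 3b + c = 25
  16a + 4b + c = 41
  36a + 6b + c = 85
Solving the system yields a = 2, b = 2, c = 1.
So g(x) = 2x^2 + 2x + 1.
Then g(5) = 61.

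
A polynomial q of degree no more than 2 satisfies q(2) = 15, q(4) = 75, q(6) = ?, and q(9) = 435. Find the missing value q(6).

183

The 3 known points determine the degree-2 polynomial uniquely.
Write q(x) = ax^2 + bx + c. Substituting each data point gives a linear system:
  4a + 2b + c = 15
  16a + 4b + c = 75
  81a + 9b + c = 435
Solving the system yields a = 6, b = -6, c = 3.
So q(x) = 6x^2 - 6x + 3.
Then q(6) = 183.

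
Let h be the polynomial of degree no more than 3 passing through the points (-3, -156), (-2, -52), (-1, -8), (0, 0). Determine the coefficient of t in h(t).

-2

Write h(t) = at^3 + bt^2 + ct + d. Substituting each data point gives a linear system:
  -27a + 9b - 3c + d = -156
  -8a + 4b - 2c + d = -52
  -a + b - c + d = -8
  d = 0
Solving the system yields a = 4, b = -6, c = -2, d = 0.
So h(t) = 4t^3 - 6t^2 - 2t.
The coefficient of t is -2.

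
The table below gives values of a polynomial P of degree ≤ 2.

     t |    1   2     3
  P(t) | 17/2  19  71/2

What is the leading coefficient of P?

Write P(t) = at^2 + bt + c. Substituting each data point gives a linear system:
  a + b + c = 17/2
  4a + 2b + c = 19
  9a + 3b + c = 71/2
Solving the system yields a = 3, b = 3/2, c = 4.
So P(t) = 3t^2 + (3/2)t + 4.
The leading coefficient is 3.

3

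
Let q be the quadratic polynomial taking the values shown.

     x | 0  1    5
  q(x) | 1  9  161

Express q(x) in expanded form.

Write q(x) = ax^2 + bx + c. Substituting each data point gives a linear system:
  c = 1
  a + b + c = 9
  25a + 5b + c = 161
Solving the system yields a = 6, b = 2, c = 1.
So q(x) = 6x^2 + 2x + 1.
Check: q(1) = 9. ✓

q(x) = 6x^2 + 2x + 1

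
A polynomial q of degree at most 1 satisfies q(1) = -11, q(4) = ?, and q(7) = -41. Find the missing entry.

-26

The 2 known points determine the degree-1 polynomial uniquely.
Write q(s) = as + b. Substituting each data point gives a linear system:
  a + b = -11
  7a + b = -41
Solving the system yields a = -5, b = -6.
So q(s) = -5s - 6.
Then q(4) = -26.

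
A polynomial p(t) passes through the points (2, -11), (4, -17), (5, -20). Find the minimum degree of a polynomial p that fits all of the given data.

1

Divided differences on the nodes 2, 4, 5:
  order 0: -11  -17  -20
  order 1: -3  -3
  order 2: 0
The order-1 divided differences are all -3 (nonzero) and every higher order vanishes, so the data lies on a polynomial of degree exactly 1.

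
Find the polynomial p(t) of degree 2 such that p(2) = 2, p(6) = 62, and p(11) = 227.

p(t) = 2t^2 - t - 4

Write p(t) = at^2 + bt + c. Substituting each data point gives a linear system:
  4a + 2b + c = 2
  36a + 6b + c = 62
  121a + 11b + c = 227
Solving the system yields a = 2, b = -1, c = -4.
So p(t) = 2t^2 - t - 4.
Check: p(2) = 2. ✓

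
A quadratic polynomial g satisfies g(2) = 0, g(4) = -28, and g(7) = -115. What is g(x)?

Using the Lagrange interpolation formula with nodes 2, 4, 7:
  L_0(x) = (x - 4)(x - 7) / 10
  L_1(x) = (x - 2)(x - 7) / -6
  L_2(x) = (x - 2)(x - 4) / 15
Then g(x) = 0·L_0(x) - 28·L_1(x) - 115·L_2(x).
Expanding and collecting terms gives g(x) = -3x² + 4x + 4.
Check: g(4) = -28. ✓

g(x) = -3x^2 + 4x + 4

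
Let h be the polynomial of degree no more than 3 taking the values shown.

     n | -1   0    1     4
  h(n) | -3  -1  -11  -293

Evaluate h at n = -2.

1

Using the Lagrange interpolation formula with nodes -1, 0, 1, 4:
  L_0(n) = n(n - 1)(n - 4) / -10
  L_1(n) = (n + 1)(n - 1)(n - 4) / 4
  L_2(n) = (n + 1)n(n - 4) / -6
  L_3(n) = (n + 1)n(n - 1) / 60
Then h(n) = -3·L_0(n) - 1·L_1(n) - 11·L_2(n) - 293·L_3(n).
Expanding and collecting terms gives h(n) = -3n^3 - 6n^2 - n - 1.
Evaluating at n = -2: h(-2) = 1.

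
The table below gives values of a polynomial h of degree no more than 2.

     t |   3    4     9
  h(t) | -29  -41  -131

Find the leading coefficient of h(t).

-1

Write h(t) = at^2 + bt + c. Substituting each data point gives a linear system:
  9a + 3b + c = -29
  16a + 4b + c = -41
  81a + 9b + c = -131
Solving the system yields a = -1, b = -5, c = -5.
So h(t) = -t² - 5t - 5.
The leading coefficient is -1.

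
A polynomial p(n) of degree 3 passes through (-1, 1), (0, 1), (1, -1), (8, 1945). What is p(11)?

Using the Lagrange interpolation formula with nodes -1, 0, 1, 8:
  L_0(n) = n(n - 1)(n - 8) / -18
  L_1(n) = (n + 1)(n - 1)(n - 8) / 8
  L_2(n) = (n + 1)n(n - 8) / -14
  L_3(n) = (n + 1)n(n - 1) / 504
Then p(n) = 1·L_0(n) + 1·L_1(n) - 1·L_2(n) + 1945·L_3(n).
Expanding and collecting terms gives p(n) = 4n³ - n² - 5n + 1.
Evaluating at n = 11: p(11) = 5149.

5149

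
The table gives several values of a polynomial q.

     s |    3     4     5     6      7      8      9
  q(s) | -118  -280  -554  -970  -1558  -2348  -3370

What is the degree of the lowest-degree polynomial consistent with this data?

3

Forward differences of the values at s = 3, 4, 5, 6, 7, 8, 9:
  q  : -118  -280  -554  -970  -1558  -2348  -3370
  Δ  : -162  -274  -416  -588  -790  -1022
  Δ^2: -112  -142  -172  -202  -232
  Δ^3: -30  -30  -30  -30
  Δ^4: 0  0  0
  Δ^5: 0  0
  Δ^6: 0
The third differences are constant (-30) and nonzero, while all higher differences vanish, so the minimal degree is 3.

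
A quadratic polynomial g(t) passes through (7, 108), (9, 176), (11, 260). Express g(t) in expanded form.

Write g(t) = at^2 + bt + c. Substituting each data point gives a linear system:
  49a + 7b + c = 108
  81a + 9b + c = 176
  121a + 11b + c = 260
Solving the system yields a = 2, b = 2, c = -4.
So g(t) = 2t^2 + 2t - 4.
Check: g(11) = 260. ✓

g(t) = 2t^2 + 2t - 4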